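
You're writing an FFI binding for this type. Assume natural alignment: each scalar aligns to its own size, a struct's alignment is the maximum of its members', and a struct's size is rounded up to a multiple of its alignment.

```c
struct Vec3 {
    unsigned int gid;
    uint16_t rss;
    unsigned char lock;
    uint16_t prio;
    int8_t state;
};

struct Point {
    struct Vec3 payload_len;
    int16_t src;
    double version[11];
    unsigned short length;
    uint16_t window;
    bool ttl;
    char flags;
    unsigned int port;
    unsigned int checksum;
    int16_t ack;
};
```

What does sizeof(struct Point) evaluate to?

Vec3: gid at 0 (size 4, align 4) → ends 4; rss at 4 (size 2, align 2) → ends 6; lock at 6 (size 1, align 1) → ends 7; pad 1 to align 2 for prio; prio at 8 (size 2, align 2) → ends 10; state at 10 (size 1, align 1) → ends 11; tail pad 1 to reach multiple of 4; total 12 bytes, alignment 4
payload_len at 0 (size 12, align 4) → ends 12
src at 12 (size 2, align 2) → ends 14
pad 2 to align 8 for version
version at 16 (size 88, align 8) → ends 104
length at 104 (size 2, align 2) → ends 106
window at 106 (size 2, align 2) → ends 108
ttl at 108 (size 1, align 1) → ends 109
flags at 109 (size 1, align 1) → ends 110
pad 2 to align 4 for port
port at 112 (size 4, align 4) → ends 116
checksum at 116 (size 4, align 4) → ends 120
ack at 120 (size 2, align 2) → ends 122
tail pad 6 to reach multiple of 8
total 128 bytes, alignment 8

128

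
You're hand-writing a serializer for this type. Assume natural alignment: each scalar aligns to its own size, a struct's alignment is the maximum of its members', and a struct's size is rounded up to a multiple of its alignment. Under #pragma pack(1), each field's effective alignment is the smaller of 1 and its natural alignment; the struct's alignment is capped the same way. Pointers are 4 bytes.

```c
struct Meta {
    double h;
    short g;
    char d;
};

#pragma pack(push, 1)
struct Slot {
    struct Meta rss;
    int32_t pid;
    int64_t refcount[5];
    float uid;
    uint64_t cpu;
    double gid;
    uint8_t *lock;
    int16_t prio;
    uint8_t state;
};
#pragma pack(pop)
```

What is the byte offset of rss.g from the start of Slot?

Meta: h at 0 (size 8, align 8) → ends 8; g at 8 (size 2, align 2) → ends 10; d at 10 (size 1, align 1) → ends 11; tail pad 5 to reach multiple of 8; total 16 bytes, alignment 8
rss at 0 (size 16, align 1) → ends 16
within Meta: g at 8
0 + 8 = 8

8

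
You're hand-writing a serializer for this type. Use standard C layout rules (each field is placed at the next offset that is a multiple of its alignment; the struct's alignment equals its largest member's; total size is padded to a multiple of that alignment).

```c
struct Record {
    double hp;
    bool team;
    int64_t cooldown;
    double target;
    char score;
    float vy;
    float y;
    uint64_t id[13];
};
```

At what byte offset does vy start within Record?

hp at 0 (size 8, align 8) → ends 8
team at 8 (size 1, align 1) → ends 9
pad 7 to align 8 for cooldown
cooldown at 16 (size 8, align 8) → ends 24
target at 24 (size 8, align 8) → ends 32
score at 32 (size 1, align 1) → ends 33
pad 3 to align 4 for vy
vy at 36 (size 4, align 4) → ends 40

36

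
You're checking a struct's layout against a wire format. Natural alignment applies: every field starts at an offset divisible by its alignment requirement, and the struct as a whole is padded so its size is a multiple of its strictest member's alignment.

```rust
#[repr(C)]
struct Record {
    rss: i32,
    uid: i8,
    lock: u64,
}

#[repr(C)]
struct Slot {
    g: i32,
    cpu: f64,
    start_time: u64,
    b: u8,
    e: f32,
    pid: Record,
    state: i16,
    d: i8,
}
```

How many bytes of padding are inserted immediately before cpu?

Record: 0..4  rss  (4B, 4-aligned); 4..5  uid  (1B, 1-aligned); 5..8  -- padding (3B); 8..16  lock  (8B, 8-aligned); sizeof = 16, alignof = 8
0..4  g  (4B, 4-aligned)
4..8  -- padding (4B)
8..16  cpu  (8B, 8-aligned)

4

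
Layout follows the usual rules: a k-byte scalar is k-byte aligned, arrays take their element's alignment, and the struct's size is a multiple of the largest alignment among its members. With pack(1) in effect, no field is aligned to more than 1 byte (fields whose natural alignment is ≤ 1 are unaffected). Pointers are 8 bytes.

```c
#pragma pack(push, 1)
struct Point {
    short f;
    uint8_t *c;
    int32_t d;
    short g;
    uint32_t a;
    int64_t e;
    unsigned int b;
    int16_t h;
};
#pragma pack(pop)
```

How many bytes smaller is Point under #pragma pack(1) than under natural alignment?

14

natural layout:
  0..2  f  (2B, 2-aligned)
  2..8  -- padding (6B)
  8..16  c  (8B, 8-aligned)
  16..20  d  (4B, 4-aligned)
  20..22  g  (2B, 2-aligned)
  22..24  -- padding (2B)
  24..28  a  (4B, 4-aligned)
  28..32  -- padding (4B)
  32..40  e  (8B, 8-aligned)
  40..44  b  (4B, 4-aligned)
  44..46  h  (2B, 2-aligned)
  46..48  -- tail padding (2B)
  sizeof = 48, alignof = 8
packed(1) layout:
  0..2  f  (2B, 1-aligned)
  2..10  c  (8B, 1-aligned)
  10..14  d  (4B, 1-aligned)
  14..16  g  (2B, 1-aligned)
  16..20  a  (4B, 1-aligned)
  20..28  e  (8B, 1-aligned)
  28..32  b  (4B, 1-aligned)
  32..34  h  (2B, 1-aligned)
  sizeof = 34, alignof = 1
48 − 34 = 14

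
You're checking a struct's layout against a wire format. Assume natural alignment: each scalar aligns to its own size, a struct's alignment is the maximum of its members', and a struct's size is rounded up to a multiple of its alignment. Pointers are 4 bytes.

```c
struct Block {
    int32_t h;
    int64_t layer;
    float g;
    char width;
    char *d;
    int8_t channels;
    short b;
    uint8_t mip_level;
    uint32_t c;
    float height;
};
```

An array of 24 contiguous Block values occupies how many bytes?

1152

0..4  h  (4B, 4-aligned)
4..8  -- padding (4B)
8..16  layer  (8B, 8-aligned)
16..20  g  (4B, 4-aligned)
20..21  width  (1B, 1-aligned)
21..24  -- padding (3B)
24..28  d  (4B, 4-aligned)
28..29  channels  (1B, 1-aligned)
29..30  -- padding (1B)
30..32  b  (2B, 2-aligned)
32..33  mip_level  (1B, 1-aligned)
33..36  -- padding (3B)
36..40  c  (4B, 4-aligned)
40..44  height  (4B, 4-aligned)
44..48  -- tail padding (4B)
sizeof = 48, alignof = 8
array of 24: 24 × 48 = 1152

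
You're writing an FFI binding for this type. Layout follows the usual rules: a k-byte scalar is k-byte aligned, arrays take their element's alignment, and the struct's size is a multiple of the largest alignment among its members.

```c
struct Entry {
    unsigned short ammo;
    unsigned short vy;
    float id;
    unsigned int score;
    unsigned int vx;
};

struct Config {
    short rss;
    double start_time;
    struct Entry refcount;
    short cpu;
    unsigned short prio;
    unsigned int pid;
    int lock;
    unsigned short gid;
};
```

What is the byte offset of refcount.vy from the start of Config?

18

Entry: ammo at 0 (size 2, align 2) → ends 2; vy at 2 (size 2, align 2) → ends 4; id at 4 (size 4, align 4) → ends 8; score at 8 (size 4, align 4) → ends 12; vx at 12 (size 4, align 4) → ends 16; total 16 bytes, alignment 4
rss at 0 (size 2, align 2) → ends 2
pad 6 to align 8 for start_time
start_time at 8 (size 8, align 8) → ends 16
refcount at 16 (size 16, align 4) → ends 32
within Entry: vy at 2
16 + 2 = 18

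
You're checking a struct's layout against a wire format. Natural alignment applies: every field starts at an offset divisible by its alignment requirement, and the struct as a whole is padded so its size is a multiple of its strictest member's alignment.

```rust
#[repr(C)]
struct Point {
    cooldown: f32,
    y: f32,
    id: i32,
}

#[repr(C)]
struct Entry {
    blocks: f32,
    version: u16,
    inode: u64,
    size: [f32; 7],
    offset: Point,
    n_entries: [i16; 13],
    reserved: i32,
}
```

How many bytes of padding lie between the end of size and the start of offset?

0

Point: @0: cooldown [4B, align 4] → 4; @4: y [4B, align 4] → 8; @8: id [4B, align 4] → 12; size 12, align 4
@0: blocks [4B, align 4] → 4
@4: version [2B, align 2] → 6
+2 pad (align 8)
@8: inode [8B, align 8] → 16
@16: size [28B, align 4] → 44
@44: offset [12B, align 4] → 56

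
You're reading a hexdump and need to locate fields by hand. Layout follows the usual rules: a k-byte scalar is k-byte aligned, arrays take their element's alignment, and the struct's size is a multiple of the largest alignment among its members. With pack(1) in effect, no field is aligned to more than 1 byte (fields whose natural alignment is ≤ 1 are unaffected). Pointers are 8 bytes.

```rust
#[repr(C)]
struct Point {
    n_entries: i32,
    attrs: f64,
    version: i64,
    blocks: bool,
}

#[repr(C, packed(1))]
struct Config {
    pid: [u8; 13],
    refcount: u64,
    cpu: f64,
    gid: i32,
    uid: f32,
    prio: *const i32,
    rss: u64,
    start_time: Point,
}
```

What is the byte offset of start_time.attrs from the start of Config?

Point: n_entries at 0 (size 4, align 4) → ends 4; pad 4 to align 8 for attrs; attrs at 8 (size 8, align 8) → ends 16; version at 16 (size 8, align 8) → ends 24; blocks at 24 (size 1, align 1) → ends 25; tail pad 7 to reach multiple of 8; total 32 bytes, alignment 8
pid at 0 (size 13, align 1) → ends 13
refcount at 13 (size 8, align 1) → ends 21
cpu at 21 (size 8, align 1) → ends 29
gid at 29 (size 4, align 1) → ends 33
uid at 33 (size 4, align 1) → ends 37
prio at 37 (size 8, align 1) → ends 45
rss at 45 (size 8, align 1) → ends 53
start_time at 53 (size 32, align 1) → ends 85
within Point: attrs at 8
53 + 8 = 61

61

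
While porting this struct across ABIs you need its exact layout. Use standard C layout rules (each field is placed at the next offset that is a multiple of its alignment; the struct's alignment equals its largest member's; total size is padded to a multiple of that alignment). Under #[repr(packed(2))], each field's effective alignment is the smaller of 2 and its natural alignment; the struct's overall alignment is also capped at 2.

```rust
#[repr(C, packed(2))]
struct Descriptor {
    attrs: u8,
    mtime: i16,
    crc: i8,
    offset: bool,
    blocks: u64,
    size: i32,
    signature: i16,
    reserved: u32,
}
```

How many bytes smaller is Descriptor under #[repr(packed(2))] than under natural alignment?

natural layout:
  @0: attrs [1B, align 1] → 1
  +1 pad (align 2)
  @2: mtime [2B, align 2] → 4
  @4: crc [1B, align 1] → 5
  @5: offset [1B, align 1] → 6
  +2 pad (align 8)
  @8: blocks [8B, align 8] → 16
  @16: size [4B, align 4] → 20
  @20: signature [2B, align 2] → 22
  +2 pad (align 4)
  @24: reserved [4B, align 4] → 28
  +4 tail pad (align 8)
  size 32, align 8
packed(2) layout:
  @0: attrs [1B, align 1] → 1
  +1 pad (align 2)
  @2: mtime [2B, align 2] → 4
  @4: crc [1B, align 1] → 5
  @5: offset [1B, align 1] → 6
  @6: blocks [8B, align 2] → 14
  @14: size [4B, align 2] → 18
  @18: signature [2B, align 2] → 20
  @20: reserved [4B, align 2] → 24
  size 24, align 2
32 − 24 = 8

8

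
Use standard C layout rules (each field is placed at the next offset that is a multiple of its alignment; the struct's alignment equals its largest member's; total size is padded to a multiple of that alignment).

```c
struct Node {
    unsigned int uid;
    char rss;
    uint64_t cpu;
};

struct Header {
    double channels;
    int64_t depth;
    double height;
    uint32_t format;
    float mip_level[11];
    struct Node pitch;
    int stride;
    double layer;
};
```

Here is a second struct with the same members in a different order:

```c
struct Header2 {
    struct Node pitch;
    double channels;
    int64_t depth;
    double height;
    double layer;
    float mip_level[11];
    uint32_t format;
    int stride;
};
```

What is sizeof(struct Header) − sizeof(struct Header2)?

Node: @0: uid [4B, align 4] → 4; @4: rss [1B, align 1] → 5; +3 pad (align 8); @8: cpu [8B, align 8] → 16; size 16, align 8
@0: channels [8B, align 8] → 8
@8: depth [8B, align 8] → 16
@16: height [8B, align 8] → 24
@24: format [4B, align 4] → 28
@28: mip_level [44B, align 4] → 72
@72: pitch [16B, align 8] → 88
@88: stride [4B, align 4] → 92
+4 pad (align 8)
@96: layer [8B, align 8] → 104
size 104, align 8
— Header2 —
@0: pitch [16B, align 8] → 16
@16: channels [8B, align 8] → 24
@24: depth [8B, align 8] → 32
@32: height [8B, align 8] → 40
@40: layer [8B, align 8] → 48
@48: mip_level [44B, align 4] → 92
@92: format [4B, align 4] → 96
@96: stride [4B, align 4] → 100
+4 tail pad (align 8)
size 104, align 8
104 − 104 = 0

0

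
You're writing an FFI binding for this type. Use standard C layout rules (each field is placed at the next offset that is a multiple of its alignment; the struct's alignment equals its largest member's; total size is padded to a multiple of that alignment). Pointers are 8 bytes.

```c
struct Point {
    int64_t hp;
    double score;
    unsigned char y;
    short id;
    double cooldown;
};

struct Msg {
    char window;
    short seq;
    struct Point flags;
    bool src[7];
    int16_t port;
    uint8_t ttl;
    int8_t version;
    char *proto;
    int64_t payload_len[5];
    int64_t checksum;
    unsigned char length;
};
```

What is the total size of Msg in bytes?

Point: 0..8  hp  (8B, 8-aligned); 8..16  score  (8B, 8-aligned); 16..17  y  (1B, 1-aligned); 17..18  -- padding (1B); 18..20  id  (2B, 2-aligned); 20..24  -- padding (4B); 24..32  cooldown  (8B, 8-aligned); sizeof = 32, alignof = 8
0..1  window  (1B, 1-aligned)
1..2  -- padding (1B)
2..4  seq  (2B, 2-aligned)
4..8  -- padding (4B)
8..40  flags  (32B, 8-aligned)
40..47  src  (7B, 1-aligned)
47..48  -- padding (1B)
48..50  port  (2B, 2-aligned)
50..51  ttl  (1B, 1-aligned)
51..52  version  (1B, 1-aligned)
52..56  -- padding (4B)
56..64  proto  (8B, 8-aligned)
64..104  payload_len  (40B, 8-aligned)
104..112  checksum  (8B, 8-aligned)
112..113  length  (1B, 1-aligned)
113..120  -- tail padding (7B)
sizeof = 120, alignof = 8

120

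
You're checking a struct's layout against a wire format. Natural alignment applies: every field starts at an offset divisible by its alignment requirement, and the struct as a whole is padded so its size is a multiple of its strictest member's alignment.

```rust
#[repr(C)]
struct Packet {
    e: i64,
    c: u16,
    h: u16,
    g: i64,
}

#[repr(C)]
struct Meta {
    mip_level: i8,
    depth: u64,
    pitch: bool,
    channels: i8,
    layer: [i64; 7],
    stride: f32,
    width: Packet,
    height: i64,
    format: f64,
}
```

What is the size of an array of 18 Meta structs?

2304

Packet: 0..8  e  (8B, 8-aligned); 8..10  c  (2B, 2-aligned); 10..12  h  (2B, 2-aligned); 12..16  -- padding (4B); 16..24  g  (8B, 8-aligned); sizeof = 24, alignof = 8
0..1  mip_level  (1B, 1-aligned)
1..8  -- padding (7B)
8..16  depth  (8B, 8-aligned)
16..17  pitch  (1B, 1-aligned)
17..18  channels  (1B, 1-aligned)
18..24  -- padding (6B)
24..80  layer  (56B, 8-aligned)
80..84  stride  (4B, 4-aligned)
84..88  -- padding (4B)
88..112  width  (24B, 8-aligned)
112..120  height  (8B, 8-aligned)
120..128  format  (8B, 8-aligned)
sizeof = 128, alignof = 8
array of 18: 18 × 128 = 2304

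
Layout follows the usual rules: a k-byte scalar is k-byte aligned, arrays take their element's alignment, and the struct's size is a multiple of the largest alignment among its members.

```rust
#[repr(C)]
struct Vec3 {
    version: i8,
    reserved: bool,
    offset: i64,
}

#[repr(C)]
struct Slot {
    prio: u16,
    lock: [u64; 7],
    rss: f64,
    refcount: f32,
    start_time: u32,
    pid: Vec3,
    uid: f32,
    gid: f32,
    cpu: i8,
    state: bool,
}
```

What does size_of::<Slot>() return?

112 bytes

Vec3: 0..1  version  (1B, 1-aligned); 1..2  reserved  (1B, 1-aligned); 2..8  -- padding (6B); 8..16  offset  (8B, 8-aligned); sizeof = 16, alignof = 8
0..2  prio  (2B, 2-aligned)
2..8  -- padding (6B)
8..64  lock  (56B, 8-aligned)
64..72  rss  (8B, 8-aligned)
72..76  refcount  (4B, 4-aligned)
76..80  start_time  (4B, 4-aligned)
80..96  pid  (16B, 8-aligned)
96..100  uid  (4B, 4-aligned)
100..104  gid  (4B, 4-aligned)
104..105  cpu  (1B, 1-aligned)
105..106  state  (1B, 1-aligned)
106..112  -- tail padding (6B)
sizeof = 112, alignof = 8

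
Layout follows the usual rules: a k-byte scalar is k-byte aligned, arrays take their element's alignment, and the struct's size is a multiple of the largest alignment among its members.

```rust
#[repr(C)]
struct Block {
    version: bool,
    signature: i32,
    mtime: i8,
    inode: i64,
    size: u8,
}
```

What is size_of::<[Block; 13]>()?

0..1  version  (1B, 1-aligned)
1..4  -- padding (3B)
4..8  signature  (4B, 4-aligned)
8..9  mtime  (1B, 1-aligned)
9..16  -- padding (7B)
16..24  inode  (8B, 8-aligned)
24..25  size  (1B, 1-aligned)
25..32  -- tail padding (7B)
sizeof = 32, alignof = 8
array of 13: 13 × 32 = 416

416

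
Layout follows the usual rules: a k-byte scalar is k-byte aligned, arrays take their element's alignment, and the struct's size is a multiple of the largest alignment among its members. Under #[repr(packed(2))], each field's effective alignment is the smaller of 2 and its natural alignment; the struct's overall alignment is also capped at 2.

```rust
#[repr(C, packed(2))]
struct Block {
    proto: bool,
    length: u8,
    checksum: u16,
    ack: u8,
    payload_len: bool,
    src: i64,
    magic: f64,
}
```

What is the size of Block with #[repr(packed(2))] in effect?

@0: proto [1B, align 1] → 1
@1: length [1B, align 1] → 2
@2: checksum [2B, align 2] → 4
@4: ack [1B, align 1] → 5
@5: payload_len [1B, align 1] → 6
@6: src [8B, align 2] → 14
@14: magic [8B, align 2] → 22
size 22, align 2

22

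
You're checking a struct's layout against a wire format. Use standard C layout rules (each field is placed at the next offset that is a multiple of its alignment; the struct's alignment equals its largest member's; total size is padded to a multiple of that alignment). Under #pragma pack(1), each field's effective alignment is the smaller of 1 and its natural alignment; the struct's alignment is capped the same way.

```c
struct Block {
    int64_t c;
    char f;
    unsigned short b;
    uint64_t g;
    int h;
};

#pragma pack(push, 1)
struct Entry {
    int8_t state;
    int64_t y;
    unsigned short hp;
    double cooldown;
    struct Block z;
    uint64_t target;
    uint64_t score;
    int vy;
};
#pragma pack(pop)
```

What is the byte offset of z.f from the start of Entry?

27

Block: @0: c [8B, align 8] → 8; @8: f [1B, align 1] → 9; +1 pad (align 2); @10: b [2B, align 2] → 12; +4 pad (align 8); @16: g [8B, align 8] → 24; @24: h [4B, align 4] → 28; +4 tail pad (align 8); size 32, align 8
@0: state [1B, align 1] → 1
@1: y [8B, align 1] → 9
@9: hp [2B, align 1] → 11
@11: cooldown [8B, align 1] → 19
@19: z [32B, align 1] → 51
within Block: f at 8
19 + 8 = 27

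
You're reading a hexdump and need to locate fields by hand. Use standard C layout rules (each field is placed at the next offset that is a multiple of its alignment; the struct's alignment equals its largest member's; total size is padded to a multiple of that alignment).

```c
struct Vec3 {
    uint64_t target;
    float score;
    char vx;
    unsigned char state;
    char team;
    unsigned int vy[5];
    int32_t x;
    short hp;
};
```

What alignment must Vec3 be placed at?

8

member alignments: target=8, score=4, vx=1, state=1, team=1, vy=4, x=4, hp=2
max = 8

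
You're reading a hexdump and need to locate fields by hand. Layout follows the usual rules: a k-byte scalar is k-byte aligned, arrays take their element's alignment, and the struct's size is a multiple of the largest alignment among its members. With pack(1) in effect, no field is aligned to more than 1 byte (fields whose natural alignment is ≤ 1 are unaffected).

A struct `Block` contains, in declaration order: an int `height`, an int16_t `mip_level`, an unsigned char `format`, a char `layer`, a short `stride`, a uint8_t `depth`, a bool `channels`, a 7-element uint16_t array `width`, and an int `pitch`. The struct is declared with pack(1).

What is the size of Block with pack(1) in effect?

30

@0: height [4B, align 1] → 4
@4: mip_level [2B, align 1] → 6
@6: format [1B, align 1] → 7
@7: layer [1B, align 1] → 8
@8: stride [2B, align 1] → 10
@10: depth [1B, align 1] → 11
@11: channels [1B, align 1] → 12
@12: width [14B, align 1] → 26
@26: pitch [4B, align 1] → 30
size 30, align 1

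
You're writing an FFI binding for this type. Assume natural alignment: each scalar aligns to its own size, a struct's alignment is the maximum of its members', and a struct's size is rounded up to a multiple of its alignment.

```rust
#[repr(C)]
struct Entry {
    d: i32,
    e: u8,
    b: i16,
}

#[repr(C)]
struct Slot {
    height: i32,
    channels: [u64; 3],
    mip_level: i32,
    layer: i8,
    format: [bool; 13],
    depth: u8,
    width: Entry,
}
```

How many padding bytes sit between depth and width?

1

Entry: d at 0 (size 4, align 4) → ends 4; e at 4 (size 1, align 1) → ends 5; pad 1 to align 2 for b; b at 6 (size 2, align 2) → ends 8; total 8 bytes, alignment 4
height at 0 (size 4, align 4) → ends 4
pad 4 to align 8 for channels
channels at 8 (size 24, align 8) → ends 32
mip_level at 32 (size 4, align 4) → ends 36
layer at 36 (size 1, align 1) → ends 37
format at 37 (size 13, align 1) → ends 50
depth at 50 (size 1, align 1) → ends 51
pad 1 to align 4 for width
width at 52 (size 8, align 4) → ends 60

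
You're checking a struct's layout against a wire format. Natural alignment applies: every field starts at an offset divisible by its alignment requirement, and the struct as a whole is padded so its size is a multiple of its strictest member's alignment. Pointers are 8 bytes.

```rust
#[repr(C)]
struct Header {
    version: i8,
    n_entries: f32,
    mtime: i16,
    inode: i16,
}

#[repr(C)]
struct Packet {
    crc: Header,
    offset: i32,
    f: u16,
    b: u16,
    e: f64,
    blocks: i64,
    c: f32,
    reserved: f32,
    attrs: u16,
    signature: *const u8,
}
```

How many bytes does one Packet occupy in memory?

64 bytes

Header: @0: version [1B, align 1] → 1; +3 pad (align 4); @4: n_entries [4B, align 4] → 8; @8: mtime [2B, align 2] → 10; @10: inode [2B, align 2] → 12; size 12, align 4
@0: crc [12B, align 4] → 12
@12: offset [4B, align 4] → 16
@16: f [2B, align 2] → 18
@18: b [2B, align 2] → 20
+4 pad (align 8)
@24: e [8B, align 8] → 32
@32: blocks [8B, align 8] → 40
@40: c [4B, align 4] → 44
@44: reserved [4B, align 4] → 48
@48: attrs [2B, align 2] → 50
+6 pad (align 8)
@56: signature [8B, align 8] → 64
size 64, align 8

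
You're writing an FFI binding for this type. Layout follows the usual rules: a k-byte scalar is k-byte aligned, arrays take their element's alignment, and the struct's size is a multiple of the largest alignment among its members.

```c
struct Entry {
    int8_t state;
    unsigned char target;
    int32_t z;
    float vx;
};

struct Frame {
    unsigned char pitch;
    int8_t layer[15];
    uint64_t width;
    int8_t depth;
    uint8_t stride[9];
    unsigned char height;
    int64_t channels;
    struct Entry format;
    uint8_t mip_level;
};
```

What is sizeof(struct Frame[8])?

512

Entry: 0..1  state  (1B, 1-aligned); 1..2  target  (1B, 1-aligned); 2..4  -- padding (2B); 4..8  z  (4B, 4-aligned); 8..12  vx  (4B, 4-aligned); sizeof = 12, alignof = 4
0..1  pitch  (1B, 1-aligned)
1..16  layer  (15B, 1-aligned)
16..24  width  (8B, 8-aligned)
24..25  depth  (1B, 1-aligned)
25..34  stride  (9B, 1-aligned)
34..35  height  (1B, 1-aligned)
35..40  -- padding (5B)
40..48  channels  (8B, 8-aligned)
48..60  format  (12B, 4-aligned)
60..61  mip_level  (1B, 1-aligned)
61..64  -- tail padding (3B)
sizeof = 64, alignof = 8
array of 8: 8 × 64 = 512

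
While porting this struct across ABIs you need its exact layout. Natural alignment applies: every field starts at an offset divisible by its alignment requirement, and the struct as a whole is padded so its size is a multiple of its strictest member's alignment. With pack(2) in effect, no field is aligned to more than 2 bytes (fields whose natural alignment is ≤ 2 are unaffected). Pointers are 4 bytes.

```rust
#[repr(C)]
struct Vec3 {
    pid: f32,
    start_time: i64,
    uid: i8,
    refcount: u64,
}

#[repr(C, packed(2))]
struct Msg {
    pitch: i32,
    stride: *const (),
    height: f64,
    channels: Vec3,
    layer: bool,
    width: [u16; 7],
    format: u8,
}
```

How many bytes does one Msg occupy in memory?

66 bytes

Vec3: @0: pid [4B, align 4] → 4; +4 pad (align 8); @8: start_time [8B, align 8] → 16; @16: uid [1B, align 1] → 17; +7 pad (align 8); @24: refcount [8B, align 8] → 32; size 32, align 8
@0: pitch [4B, align 2] → 4
@4: stride [4B, align 2] → 8
@8: height [8B, align 2] → 16
@16: channels [32B, align 2] → 48
@48: layer [1B, align 1] → 49
+1 pad (align 2)
@50: width [14B, align 2] → 64
@64: format [1B, align 1] → 65
+1 tail pad (align 2)
size 66, align 2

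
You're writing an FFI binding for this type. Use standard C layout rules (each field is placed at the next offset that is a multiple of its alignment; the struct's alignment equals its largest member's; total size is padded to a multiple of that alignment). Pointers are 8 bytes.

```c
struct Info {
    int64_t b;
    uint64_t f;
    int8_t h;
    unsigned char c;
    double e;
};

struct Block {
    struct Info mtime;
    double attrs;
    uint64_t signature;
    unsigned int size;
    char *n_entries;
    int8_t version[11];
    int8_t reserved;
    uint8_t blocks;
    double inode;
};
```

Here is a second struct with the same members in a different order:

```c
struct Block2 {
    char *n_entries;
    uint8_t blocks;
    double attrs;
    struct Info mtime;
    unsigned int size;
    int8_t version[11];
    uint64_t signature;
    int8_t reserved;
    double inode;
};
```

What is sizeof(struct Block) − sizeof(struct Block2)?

-8

Info: 0..8  b  (8B, 8-aligned); 8..16  f  (8B, 8-aligned); 16..17  h  (1B, 1-aligned); 17..18  c  (1B, 1-aligned); 18..24  -- padding (6B); 24..32  e  (8B, 8-aligned); sizeof = 32, alignof = 8
0..32  mtime  (32B, 8-aligned)
32..40  attrs  (8B, 8-aligned)
40..48  signature  (8B, 8-aligned)
48..52  size  (4B, 4-aligned)
52..56  -- padding (4B)
56..64  n_entries  (8B, 8-aligned)
64..75  version  (11B, 1-aligned)
75..76  reserved  (1B, 1-aligned)
76..77  blocks  (1B, 1-aligned)
77..80  -- padding (3B)
80..88  inode  (8B, 8-aligned)
sizeof = 88, alignof = 8
— Block2 —
0..8  n_entries  (8B, 8-aligned)
8..9  blocks  (1B, 1-aligned)
9..16  -- padding (7B)
16..24  attrs  (8B, 8-aligned)
24..56  mtime  (32B, 8-aligned)
56..60  size  (4B, 4-aligned)
60..71  version  (11B, 1-aligned)
71..72  -- padding (1B)
72..80  signature  (8B, 8-aligned)
80..81  reserved  (1B, 1-aligned)
81..88  -- padding (7B)
88..96  inode  (8B, 8-aligned)
sizeof = 96, alignof = 8
88 − 96 = -8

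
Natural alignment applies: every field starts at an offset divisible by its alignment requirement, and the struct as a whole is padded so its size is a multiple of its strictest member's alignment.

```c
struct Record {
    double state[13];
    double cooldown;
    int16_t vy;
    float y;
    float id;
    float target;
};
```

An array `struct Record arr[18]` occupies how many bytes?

0..104  state  (104B, 8-aligned)
104..112  cooldown  (8B, 8-aligned)
112..114  vy  (2B, 2-aligned)
114..116  -- padding (2B)
116..120  y  (4B, 4-aligned)
120..124  id  (4B, 4-aligned)
124..128  target  (4B, 4-aligned)
sizeof = 128, alignof = 8
array of 18: 18 × 128 = 2304

2304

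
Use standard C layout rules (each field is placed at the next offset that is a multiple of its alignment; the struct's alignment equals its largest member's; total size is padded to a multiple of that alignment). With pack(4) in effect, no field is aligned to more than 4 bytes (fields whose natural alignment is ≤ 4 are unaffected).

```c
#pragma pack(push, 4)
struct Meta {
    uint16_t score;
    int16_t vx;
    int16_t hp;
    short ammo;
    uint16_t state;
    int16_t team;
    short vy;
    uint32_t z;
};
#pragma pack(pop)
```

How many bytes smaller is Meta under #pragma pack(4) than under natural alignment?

natural layout:
  @0: score [2B, align 2] → 2
  @2: vx [2B, align 2] → 4
  @4: hp [2B, align 2] → 6
  @6: ammo [2B, align 2] → 8
  @8: state [2B, align 2] → 10
  @10: team [2B, align 2] → 12
  @12: vy [2B, align 2] → 14
  +2 pad (align 4)
  @16: z [4B, align 4] → 20
  size 20, align 4
packed(4) layout:
  @0: score [2B, align 2] → 2
  @2: vx [2B, align 2] → 4
  @4: hp [2B, align 2] → 6
  @6: ammo [2B, align 2] → 8
  @8: state [2B, align 2] → 10
  @10: team [2B, align 2] → 12
  @12: vy [2B, align 2] → 14
  +2 pad (align 4)
  @16: z [4B, align 4] → 20
  size 20, align 4
20 − 20 = 0

0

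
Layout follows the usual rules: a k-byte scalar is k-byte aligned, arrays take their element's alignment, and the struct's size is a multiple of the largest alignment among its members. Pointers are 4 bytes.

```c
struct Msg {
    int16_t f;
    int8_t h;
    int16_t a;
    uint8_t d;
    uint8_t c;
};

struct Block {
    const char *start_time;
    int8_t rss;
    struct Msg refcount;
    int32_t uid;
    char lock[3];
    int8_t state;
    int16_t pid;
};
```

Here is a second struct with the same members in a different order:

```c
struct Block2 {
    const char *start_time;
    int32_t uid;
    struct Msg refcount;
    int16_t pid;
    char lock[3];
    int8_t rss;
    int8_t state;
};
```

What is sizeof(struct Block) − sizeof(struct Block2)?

4

Msg: f at 0 (size 2, align 2) → ends 2; h at 2 (size 1, align 1) → ends 3; pad 1 to align 2 for a; a at 4 (size 2, align 2) → ends 6; d at 6 (size 1, align 1) → ends 7; c at 7 (size 1, align 1) → ends 8; total 8 bytes, alignment 2
start_time at 0 (size 4, align 4) → ends 4
rss at 4 (size 1, align 1) → ends 5
pad 1 to align 2 for refcount
refcount at 6 (size 8, align 2) → ends 14
pad 2 to align 4 for uid
uid at 16 (size 4, align 4) → ends 20
lock at 20 (size 3, align 1) → ends 23
state at 23 (size 1, align 1) → ends 24
pid at 24 (size 2, align 2) → ends 26
tail pad 2 to reach multiple of 4
total 28 bytes, alignment 4
— Block2 —
start_time at 0 (size 4, align 4) → ends 4
uid at 4 (size 4, align 4) → ends 8
refcount at 8 (size 8, align 2) → ends 16
pid at 16 (size 2, align 2) → ends 18
lock at 18 (size 3, align 1) → ends 21
rss at 21 (size 1, align 1) → ends 22
state at 22 (size 1, align 1) → ends 23
tail pad 1 to reach multiple of 4
total 24 bytes, alignment 4
28 − 24 = 4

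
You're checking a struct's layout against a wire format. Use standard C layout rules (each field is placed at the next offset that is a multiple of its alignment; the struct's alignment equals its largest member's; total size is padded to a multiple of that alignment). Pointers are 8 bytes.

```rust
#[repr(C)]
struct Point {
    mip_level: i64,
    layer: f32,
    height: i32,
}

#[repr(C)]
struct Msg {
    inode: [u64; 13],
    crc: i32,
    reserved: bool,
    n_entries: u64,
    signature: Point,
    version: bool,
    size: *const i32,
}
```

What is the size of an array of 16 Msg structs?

2432

Point: mip_level at 0 (size 8, align 8) → ends 8; layer at 8 (size 4, align 4) → ends 12; height at 12 (size 4, align 4) → ends 16; total 16 bytes, alignment 8
inode at 0 (size 104, align 8) → ends 104
crc at 104 (size 4, align 4) → ends 108
reserved at 108 (size 1, align 1) → ends 109
pad 3 to align 8 for n_entries
n_entries at 112 (size 8, align 8) → ends 120
signature at 120 (size 16, align 8) → ends 136
version at 136 (size 1, align 1) → ends 137
pad 7 to align 8 for size
size at 144 (size 8, align 8) → ends 152
total 152 bytes, alignment 8
array of 16: 16 × 152 = 2432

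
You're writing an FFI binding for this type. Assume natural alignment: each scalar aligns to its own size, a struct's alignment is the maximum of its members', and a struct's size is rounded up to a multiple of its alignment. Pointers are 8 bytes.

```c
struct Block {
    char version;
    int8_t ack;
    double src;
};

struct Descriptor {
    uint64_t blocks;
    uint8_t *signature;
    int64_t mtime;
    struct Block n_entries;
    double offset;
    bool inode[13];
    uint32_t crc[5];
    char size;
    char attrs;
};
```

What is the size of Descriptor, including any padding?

Block: version at 0 (size 1, align 1) → ends 1; ack at 1 (size 1, align 1) → ends 2; pad 6 to align 8 for src; src at 8 (size 8, align 8) → ends 16; total 16 bytes, alignment 8
blocks at 0 (size 8, align 8) → ends 8
signature at 8 (size 8, align 8) → ends 16
mtime at 16 (size 8, align 8) → ends 24
n_entries at 24 (size 16, align 8) → ends 40
offset at 40 (size 8, align 8) → ends 48
inode at 48 (size 13, align 1) → ends 61
pad 3 to align 4 for crc
crc at 64 (size 20, align 4) → ends 84
size at 84 (size 1, align 1) → ends 85
attrs at 85 (size 1, align 1) → ends 86
tail pad 2 to reach multiple of 8
total 88 bytes, alignment 8

88 bytes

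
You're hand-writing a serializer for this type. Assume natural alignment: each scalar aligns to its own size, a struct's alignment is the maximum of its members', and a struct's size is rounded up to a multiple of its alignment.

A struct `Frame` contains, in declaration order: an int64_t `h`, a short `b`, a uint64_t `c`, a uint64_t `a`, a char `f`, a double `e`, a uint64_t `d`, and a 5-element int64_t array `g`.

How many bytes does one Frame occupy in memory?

96 bytes

0..8  h  (8B, 8-aligned)
8..10  b  (2B, 2-aligned)
10..16  -- padding (6B)
16..24  c  (8B, 8-aligned)
24..32  a  (8B, 8-aligned)
32..33  f  (1B, 1-aligned)
33..40  -- padding (7B)
40..48  e  (8B, 8-aligned)
48..56  d  (8B, 8-aligned)
56..96  g  (40B, 8-aligned)
sizeof = 96, alignof = 8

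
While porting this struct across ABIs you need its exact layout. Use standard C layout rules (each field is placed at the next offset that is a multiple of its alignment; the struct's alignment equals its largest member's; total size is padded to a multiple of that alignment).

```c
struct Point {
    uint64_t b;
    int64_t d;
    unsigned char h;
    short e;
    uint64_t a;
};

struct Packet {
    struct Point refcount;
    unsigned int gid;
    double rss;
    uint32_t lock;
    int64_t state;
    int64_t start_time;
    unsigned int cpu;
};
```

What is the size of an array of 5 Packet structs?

400

Point: b at 0 (size 8, align 8) → ends 8; d at 8 (size 8, align 8) → ends 16; h at 16 (size 1, align 1) → ends 17; pad 1 to align 2 for e; e at 18 (size 2, align 2) → ends 20; pad 4 to align 8 for a; a at 24 (size 8, align 8) → ends 32; total 32 bytes, alignment 8
refcount at 0 (size 32, align 8) → ends 32
gid at 32 (size 4, align 4) → ends 36
pad 4 to align 8 for rss
rss at 40 (size 8, align 8) → ends 48
lock at 48 (size 4, align 4) → ends 52
pad 4 to align 8 for state
state at 56 (size 8, align 8) → ends 64
start_time at 64 (size 8, align 8) → ends 72
cpu at 72 (size 4, align 4) → ends 76
tail pad 4 to reach multiple of 8
total 80 bytes, alignment 8
array of 5: 5 × 80 = 400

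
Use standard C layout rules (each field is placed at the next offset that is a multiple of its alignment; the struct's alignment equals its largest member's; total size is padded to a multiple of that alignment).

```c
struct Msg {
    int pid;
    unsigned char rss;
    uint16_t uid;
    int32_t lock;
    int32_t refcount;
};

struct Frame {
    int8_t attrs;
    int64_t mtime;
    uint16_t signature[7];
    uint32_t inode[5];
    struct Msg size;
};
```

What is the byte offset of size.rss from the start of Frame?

Msg: pid at 0 (size 4, align 4) → ends 4; rss at 4 (size 1, align 1) → ends 5; pad 1 to align 2 for uid; uid at 6 (size 2, align 2) → ends 8; lock at 8 (size 4, align 4) → ends 12; refcount at 12 (size 4, align 4) → ends 16; total 16 bytes, alignment 4
attrs at 0 (size 1, align 1) → ends 1
pad 7 to align 8 for mtime
mtime at 8 (size 8, align 8) → ends 16
signature at 16 (size 14, align 2) → ends 30
pad 2 to align 4 for inode
inode at 32 (size 20, align 4) → ends 52
size at 52 (size 16, align 4) → ends 68
within Msg: rss at 4
52 + 4 = 56

56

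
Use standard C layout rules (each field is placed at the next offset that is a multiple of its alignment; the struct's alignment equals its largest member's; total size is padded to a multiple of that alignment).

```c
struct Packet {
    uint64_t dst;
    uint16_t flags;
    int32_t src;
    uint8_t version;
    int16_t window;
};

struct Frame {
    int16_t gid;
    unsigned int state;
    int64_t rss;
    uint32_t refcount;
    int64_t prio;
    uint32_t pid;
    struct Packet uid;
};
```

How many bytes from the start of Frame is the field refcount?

Packet: @0: dst [8B, align 8] → 8; @8: flags [2B, align 2] → 10; +2 pad (align 4); @12: src [4B, align 4] → 16; @16: version [1B, align 1] → 17; +1 pad (align 2); @18: window [2B, align 2] → 20; +4 tail pad (align 8); size 24, align 8
@0: gid [2B, align 2] → 2
+2 pad (align 4)
@4: state [4B, align 4] → 8
@8: rss [8B, align 8] → 16
@16: refcount [4B, align 4] → 20

16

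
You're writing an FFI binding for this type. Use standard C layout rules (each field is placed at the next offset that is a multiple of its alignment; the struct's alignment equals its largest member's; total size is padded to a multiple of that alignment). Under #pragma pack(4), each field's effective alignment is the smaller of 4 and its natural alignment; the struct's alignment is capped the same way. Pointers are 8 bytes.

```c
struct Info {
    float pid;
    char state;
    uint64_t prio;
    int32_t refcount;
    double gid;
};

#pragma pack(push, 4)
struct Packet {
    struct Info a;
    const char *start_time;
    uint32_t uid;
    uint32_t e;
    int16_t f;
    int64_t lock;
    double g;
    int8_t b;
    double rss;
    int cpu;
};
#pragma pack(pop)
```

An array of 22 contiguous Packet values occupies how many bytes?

1848

Info: 0..4  pid  (4B, 4-aligned); 4..5  state  (1B, 1-aligned); 5..8  -- padding (3B); 8..16  prio  (8B, 8-aligned); 16..20  refcount  (4B, 4-aligned); 20..24  -- padding (4B); 24..32  gid  (8B, 8-aligned); sizeof = 32, alignof = 8
0..32  a  (32B, 4-aligned)
32..40  start_time  (8B, 4-aligned)
40..44  uid  (4B, 4-aligned)
44..48  e  (4B, 4-aligned)
48..50  f  (2B, 2-aligned)
50..52  -- padding (2B)
52..60  lock  (8B, 4-aligned)
60..68  g  (8B, 4-aligned)
68..69  b  (1B, 1-aligned)
69..72  -- padding (3B)
72..80  rss  (8B, 4-aligned)
80..84  cpu  (4B, 4-aligned)
sizeof = 84, alignof = 4
array of 22: 22 × 84 = 1848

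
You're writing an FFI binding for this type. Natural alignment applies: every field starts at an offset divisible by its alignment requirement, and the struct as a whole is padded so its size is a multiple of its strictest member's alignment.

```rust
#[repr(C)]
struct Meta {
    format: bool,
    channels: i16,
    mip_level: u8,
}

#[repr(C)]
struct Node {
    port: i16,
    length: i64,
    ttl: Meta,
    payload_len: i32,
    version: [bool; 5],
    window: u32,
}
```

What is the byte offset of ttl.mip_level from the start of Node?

Meta: 0..1  format  (1B, 1-aligned); 1..2  -- padding (1B); 2..4  channels  (2B, 2-aligned); 4..5  mip_level  (1B, 1-aligned); 5..6  -- tail padding (1B); sizeof = 6, alignof = 2
0..2  port  (2B, 2-aligned)
2..8  -- padding (6B)
8..16  length  (8B, 8-aligned)
16..22  ttl  (6B, 2-aligned)
within Meta: mip_level at 4
16 + 4 = 20

20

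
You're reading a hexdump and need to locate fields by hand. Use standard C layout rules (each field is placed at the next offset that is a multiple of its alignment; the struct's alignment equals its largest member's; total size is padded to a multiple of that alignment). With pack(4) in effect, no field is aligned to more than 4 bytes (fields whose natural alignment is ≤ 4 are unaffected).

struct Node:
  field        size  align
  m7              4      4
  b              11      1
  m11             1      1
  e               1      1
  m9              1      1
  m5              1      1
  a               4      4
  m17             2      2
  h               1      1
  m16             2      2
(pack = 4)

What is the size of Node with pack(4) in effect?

32

@0: m7 [4B, align 4] → 4
@4: b [11B, align 1] → 15
@15: m11 [1B, align 1] → 16
@16: e [1B, align 1] → 17
@17: m9 [1B, align 1] → 18
@18: m5 [1B, align 1] → 19
+1 pad (align 4)
@20: a [4B, align 4] → 24
@24: m17 [2B, align 2] → 26
@26: h [1B, align 1] → 27
+1 pad (align 2)
@28: m16 [2B, align 2] → 30
+2 tail pad (align 4)
size 32, align 4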